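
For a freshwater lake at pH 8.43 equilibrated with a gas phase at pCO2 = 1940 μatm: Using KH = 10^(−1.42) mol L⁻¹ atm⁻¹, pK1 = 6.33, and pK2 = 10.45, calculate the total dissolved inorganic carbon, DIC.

DIC = 9.45 mmol/L

[CO2*] = KH · pCO2 = 10^(−1.42) × 1940×10^-6 = 7.376×10^-5 mol/L
α₀ = 1/(1 + K1/[H⁺] + K1K2/[H⁺]²) = 1/(1 + 10^+2.10 + 10^+0.08) = 0.007807
DIC = [CO2*]/α₀ = 7.376×10^-5 / 0.007807 = 9.45 mmol/L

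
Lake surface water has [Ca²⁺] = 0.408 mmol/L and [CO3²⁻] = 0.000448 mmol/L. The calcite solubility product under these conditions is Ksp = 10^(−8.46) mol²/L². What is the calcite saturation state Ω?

Ksp = 10^(−8.46) = 3.467×10^-9
Ω = [Ca²⁺][CO3²⁻]/Ksp = (0.408×10^-3)(0.000448×10^-3) / 3.467×10^-9 = 0.0527

Ω = 0.0527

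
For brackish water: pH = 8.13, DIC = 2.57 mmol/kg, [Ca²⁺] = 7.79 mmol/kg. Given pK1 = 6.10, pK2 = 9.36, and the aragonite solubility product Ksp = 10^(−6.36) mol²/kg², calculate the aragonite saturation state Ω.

α₂ = 1 / (1 + [H⁺]/K2 + [H⁺]²/(K1K2)) = 1 / (1 + 10^+1.23 + 10^-0.80)
   = 1 / (1 + 16.982 + 0.15849) = 1/18.141 = 0.05512
[CO3²⁻] = α₂ × DIC = 0.05512 × 2.57 = 0.1417 mmol/kg
Ksp = 10^(−6.36) = 4.365×10^-7
Ω = [Ca²⁺][CO3²⁻]/Ksp = (7.79×10^-3)(1.417×10^-4) / 4.365×10^-7 = 2.53

Ω = 2.53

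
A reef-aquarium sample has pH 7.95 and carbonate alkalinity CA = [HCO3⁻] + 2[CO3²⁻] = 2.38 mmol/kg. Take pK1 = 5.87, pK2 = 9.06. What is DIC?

CA = [HCO3⁻] + 2[CO3²⁻] = (α₁ + 2α₂)·DIC
At pH 7.95: [H⁺]/K1 = 10^-2.08 = 0.0083176, K2/[H⁺] = 10^-1.11 = 0.077625
α₁ = 1/(1 + 0.0083176 + 0.077625) = 1/1.0859 = 0.9209; α₂ = α₁·K2/[H⁺] = 0.07148
α₁ + 2α₂ = 1.0638
DIC = CA / (α₁ + 2α₂) = 2.38 / 1.0638 = 2.24 mmol/kg

DIC = 2.24 mmol/kg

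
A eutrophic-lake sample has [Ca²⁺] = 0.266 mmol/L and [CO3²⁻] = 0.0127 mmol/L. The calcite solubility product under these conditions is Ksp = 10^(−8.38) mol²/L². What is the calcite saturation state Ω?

Ksp = 10^(−8.38) = 4.169×10^-9
Ω = [Ca²⁺][CO3²⁻]/Ksp = (0.266×10^-3)(0.0127×10^-3) / 4.169×10^-9 = 0.810

Ω = 0.810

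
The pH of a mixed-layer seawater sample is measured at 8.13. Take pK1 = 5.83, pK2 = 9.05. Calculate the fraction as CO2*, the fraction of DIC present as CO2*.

α₀ = 1 / (1 + K1/[H⁺] + K1K2/[H⁺]²) = 1 / (1 + 10^+2.30 + 10^+1.38)
   = 1 / (1 + 199.53 + 23.988) = 1/224.51 = 0.004454

α₀ = 0.00445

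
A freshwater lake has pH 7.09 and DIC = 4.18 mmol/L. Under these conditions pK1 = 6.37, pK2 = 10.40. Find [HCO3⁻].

[HCO3⁻] = 3.51 mmol/L

α₁ = 1 / (1 + [H⁺]/K1 + K2/[H⁺]) = 1 / (1 + 10^-0.72 + 10^-3.31)
   = 1 / (1 + 0.19055 + 0.00048978) = 1/1.1910 = 0.8396
[HCO3⁻] = α₁ × DIC = 0.8396 × 4.18 = 3.51 mmol/L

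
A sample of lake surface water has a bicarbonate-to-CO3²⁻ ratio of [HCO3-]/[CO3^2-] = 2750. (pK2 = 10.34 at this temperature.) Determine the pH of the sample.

pH = 6.90

From K2 = [H⁺][CO3^2-]/[HCO3-]:  pH = pK2 − log₁₀([HCO3-]/[CO3^2-])
log₁₀(2750) = +3.439
pH = 10.34 − (+3.439) = 6.90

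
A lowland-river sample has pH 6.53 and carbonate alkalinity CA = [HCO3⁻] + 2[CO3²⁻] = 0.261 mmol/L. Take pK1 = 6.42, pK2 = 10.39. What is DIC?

CA = [HCO3⁻] + 2[CO3²⁻] = (α₁ + 2α₂)·DIC
At pH 6.53: [H⁺]/K1 = 10^-0.11 = 0.77625, K2/[H⁺] = 10^-3.86 = 0.00013804
α₁ = 1/(1 + 0.77625 + 0.00013804) = 1/1.7764 = 0.5629; α₂ = α₁·K2/[H⁺] = 7.771×10^-5
α₁ + 2α₂ = 0.5631
DIC = CA / (α₁ + 2α₂) = 0.261 / 0.5631 = 0.464 mmol/L

DIC = 0.464 mmol/L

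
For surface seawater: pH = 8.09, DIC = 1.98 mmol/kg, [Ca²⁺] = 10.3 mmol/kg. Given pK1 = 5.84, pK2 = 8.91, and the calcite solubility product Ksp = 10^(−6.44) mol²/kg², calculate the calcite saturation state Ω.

α₂ = 1 / (1 + [H⁺]/K2 + [H⁺]²/(K1K2)) = 1 / (1 + 10^+0.82 + 10^-1.43)
   = 1 / (1 + 6.6069 + 0.037154) = 1/7.6441 = 0.1308
[CO3²⁻] = α₂ × DIC = 0.1308 × 1.98 = 0.2590 mmol/kg
Ksp = 10^(−6.44) = 3.631×10^-7
Ω = [Ca²⁺][CO3²⁻]/Ksp = (10.3×10^-3)(2.590×10^-4) / 3.631×10^-7 = 7.35

Ω = 7.35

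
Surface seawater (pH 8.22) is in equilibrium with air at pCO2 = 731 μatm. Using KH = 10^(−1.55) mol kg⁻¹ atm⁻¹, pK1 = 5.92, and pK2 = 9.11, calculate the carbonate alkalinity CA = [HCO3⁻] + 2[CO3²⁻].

[CO2*] = KH · pCO2 = 10^(−1.55) × 731×10^-6 = 2.060×10^-5 mol/kg
α₀ = 1/(1 + K1/[H⁺] + K1K2/[H⁺]²) = 1/(1 + 10^+2.30 + 10^+1.41) = 0.004420
DIC = [CO2*]/α₀ = 2.060×10^-5 / 0.004420 = 4.661 mmol/kg
CA = (α₁ + 2α₂)·DIC = (0.8820 + 2×0.1136) × 4.661 = 5.17 mmol/kg

CA = 5.17 mmol/kg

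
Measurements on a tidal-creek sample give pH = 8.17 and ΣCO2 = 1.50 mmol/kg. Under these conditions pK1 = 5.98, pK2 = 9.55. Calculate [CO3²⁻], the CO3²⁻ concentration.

α₂ = 1 / (1 + [H⁺]/K2 + [H⁺]²/(K1K2)) = 1 / (1 + 10^+1.38 + 10^-0.81)
   = 1 / (1 + 23.988 + 0.15488) = 1/25.143 = 0.03977
[CO3²⁻] = α₂ × DIC = 0.03977 × 1.50 = 0.0597 mmol/kg

[CO3²⁻] = 0.0597 mmol/kg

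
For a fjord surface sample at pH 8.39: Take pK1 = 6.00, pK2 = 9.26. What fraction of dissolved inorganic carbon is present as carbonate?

α₂ = 0.118

α₂ = 1 / (1 + [H⁺]/K2 + [H⁺]²/(K1K2)) = 1 / (1 + 10^+0.87 + 10^-1.52)
   = 1 / (1 + 7.4131 + 0.030200) = 1/8.4433 = 0.1184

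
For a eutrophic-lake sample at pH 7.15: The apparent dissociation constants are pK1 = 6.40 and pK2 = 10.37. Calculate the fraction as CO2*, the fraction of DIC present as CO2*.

α₀ = 1 / (1 + K1/[H⁺] + K1K2/[H⁺]²) = 1 / (1 + 10^+0.75 + 10^-2.47)
   = 1 / (1 + 5.6234 + 0.0033884) = 1/6.6268 = 0.1509

α₀ = 0.151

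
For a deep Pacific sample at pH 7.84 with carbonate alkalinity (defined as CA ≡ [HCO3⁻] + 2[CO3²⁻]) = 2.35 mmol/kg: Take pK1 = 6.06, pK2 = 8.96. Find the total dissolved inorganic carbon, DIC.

CA = [HCO3⁻] + 2[CO3²⁻] = (α₁ + 2α₂)·DIC
At pH 7.84: [H⁺]/K1 = 10^-1.78 = 0.016596, K2/[H⁺] = 10^-1.12 = 0.075858
α₁ = 1/(1 + 0.016596 + 0.075858) = 1/1.0925 = 0.9154; α₂ = α₁·K2/[H⁺] = 0.06944
α₁ + 2α₂ = 1.0542
DIC = CA / (α₁ + 2α₂) = 2.35 / 1.0542 = 2.23 mmol/kg

DIC = 2.23 mmol/kg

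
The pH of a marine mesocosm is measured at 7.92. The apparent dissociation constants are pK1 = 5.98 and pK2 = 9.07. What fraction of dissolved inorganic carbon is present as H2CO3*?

α₀ = 1 / (1 + K1/[H⁺] + K1K2/[H⁺]²) = 1 / (1 + 10^+1.94 + 10^+0.79)
   = 1 / (1 + 87.096 + 6.1660) = 1/94.262 = 0.01061

α₀ = 0.0106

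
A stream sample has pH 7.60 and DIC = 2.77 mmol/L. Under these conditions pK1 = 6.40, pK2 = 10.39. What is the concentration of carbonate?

α₂ = 1 / (1 + [H⁺]/K2 + [H⁺]²/(K1K2)) = 1 / (1 + 10^+2.79 + 10^+1.59)
   = 1 / (1 + 616.60 + 38.905) = 1/656.50 = 0.001523
[CO3²⁻] = α₂ × DIC = 0.001523 × 2.77 = 0.00422 mmol/L = 4.22 μmol/L

[CO3²⁻] = 4.22 μmol/L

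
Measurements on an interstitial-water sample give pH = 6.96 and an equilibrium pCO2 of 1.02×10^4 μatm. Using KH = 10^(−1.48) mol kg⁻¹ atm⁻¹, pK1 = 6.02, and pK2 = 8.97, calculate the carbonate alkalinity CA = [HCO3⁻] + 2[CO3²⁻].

[CO2*] = KH · pCO2 = 10^(−1.48) × 1.02×10^4×10^-6 = 3.378×10^-4 mol/kg
α₀ = 1/(1 + K1/[H⁺] + K1K2/[H⁺]²) = 1/(1 + 10^+0.94 + 10^-1.07) = 0.1021
DIC = [CO2*]/α₀ = 3.378×10^-4 / 0.1021 = 3.308 mmol/kg
CA = (α₁ + 2α₂)·DIC = (0.8892 + 2×0.008690) × 3.308 = 3.00 mmol/kg

CA = 3.00 mmol/kg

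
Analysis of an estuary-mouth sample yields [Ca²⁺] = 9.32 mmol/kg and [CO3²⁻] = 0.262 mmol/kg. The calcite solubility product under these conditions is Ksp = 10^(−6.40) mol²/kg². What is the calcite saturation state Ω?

Ω = 6.13

Ksp = 10^(−6.40) = 3.981×10^-7
Ω = [Ca²⁺][CO3²⁻]/Ksp = (9.32×10^-3)(0.262×10^-3) / 3.981×10^-7 = 6.13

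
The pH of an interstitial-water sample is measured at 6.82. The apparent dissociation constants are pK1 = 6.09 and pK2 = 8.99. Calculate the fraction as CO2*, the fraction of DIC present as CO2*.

α₀ = 0.156

α₀ = 1 / (1 + K1/[H⁺] + K1K2/[H⁺]²) = 1 / (1 + 10^+0.73 + 10^-1.44)
   = 1 / (1 + 5.3703 + 0.036308) = 1/6.4066 = 0.1561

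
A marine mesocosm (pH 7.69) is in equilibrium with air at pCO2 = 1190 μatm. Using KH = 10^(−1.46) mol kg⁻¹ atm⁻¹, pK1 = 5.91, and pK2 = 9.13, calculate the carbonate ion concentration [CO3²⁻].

[CO2*] = KH · pCO2 = 10^(−1.46) × 1190×10^-6 = 4.126×10^-5 mol/kg
α₀ = 1/(1 + K1/[H⁺] + K1K2/[H⁺]²) = 1/(1 + 10^+1.78 + 10^+0.34) = 0.01576
DIC = [CO2*]/α₀ = 4.126×10^-5 / 0.01576 = 2.618 mmol/kg
[CO3²⁻] = α₂·DIC; α₂ = 0.03448, so [CO3²⁻] = 0.03448 × 2.618 = 0.0903 mmol/kg

[CO3²⁻] = 0.0903 mmol/kg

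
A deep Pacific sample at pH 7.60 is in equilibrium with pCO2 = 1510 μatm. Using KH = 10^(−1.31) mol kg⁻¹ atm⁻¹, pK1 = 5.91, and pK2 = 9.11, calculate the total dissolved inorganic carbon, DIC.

[CO2*] = KH · pCO2 = 10^(−1.31) × 1510×10^-6 = 7.396×10^-5 mol/kg
α₀ = 1/(1 + K1/[H⁺] + K1K2/[H⁺]²) = 1/(1 + 10^+1.69 + 10^+0.18) = 0.01942
DIC = [CO2*]/α₀ = 7.396×10^-5 / 0.01942 = 3.81 mmol/kg

DIC = 3.81 mmol/kg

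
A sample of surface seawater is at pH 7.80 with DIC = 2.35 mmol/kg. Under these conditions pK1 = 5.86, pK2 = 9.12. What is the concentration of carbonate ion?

[CO3²⁻] = 0.106 mmol/kg

α₂ = 1 / (1 + [H⁺]/K2 + [H⁺]²/(K1K2)) = 1 / (1 + 10^+1.32 + 10^-0.62)
   = 1 / (1 + 20.893 + 0.23988) = 1/22.133 = 0.04518
[CO3²⁻] = α₂ × DIC = 0.04518 × 2.35 = 0.106 mmol/kg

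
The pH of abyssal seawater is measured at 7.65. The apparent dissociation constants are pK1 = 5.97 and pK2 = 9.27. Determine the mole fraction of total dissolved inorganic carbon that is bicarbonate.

α₁ = 1 / (1 + [H⁺]/K1 + K2/[H⁺]) = 1 / (1 + 10^-1.68 + 10^-1.62)
   = 1 / (1 + 0.020893 + 0.023988) = 1/1.0449 = 0.9570

α₁ = 0.957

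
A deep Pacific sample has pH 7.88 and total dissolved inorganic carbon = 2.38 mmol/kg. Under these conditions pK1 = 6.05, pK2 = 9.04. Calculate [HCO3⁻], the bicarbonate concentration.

α₁ = 1 / (1 + [H⁺]/K1 + K2/[H⁺]) = 1 / (1 + 10^-1.83 + 10^-1.16)
   = 1 / (1 + 0.014791 + 0.069183) = 1/1.0840 = 0.9225
[HCO3⁻] = α₁ × DIC = 0.9225 × 2.38 = 2.20 mmol/kg

[HCO3⁻] = 2.20 mmol/kg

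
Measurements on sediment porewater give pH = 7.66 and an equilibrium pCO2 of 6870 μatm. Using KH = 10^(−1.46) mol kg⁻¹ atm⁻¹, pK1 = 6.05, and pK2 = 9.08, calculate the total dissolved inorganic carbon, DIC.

DIC = 10.3 mmol/kg

[CO2*] = KH · pCO2 = 10^(−1.46) × 6870×10^-6 = 2.382×10^-4 mol/kg
α₀ = 1/(1 + K1/[H⁺] + K1K2/[H⁺]²) = 1/(1 + 10^+1.61 + 10^+0.19) = 0.02310
DIC = [CO2*]/α₀ = 2.382×10^-4 / 0.02310 = 10.3 mmol/kg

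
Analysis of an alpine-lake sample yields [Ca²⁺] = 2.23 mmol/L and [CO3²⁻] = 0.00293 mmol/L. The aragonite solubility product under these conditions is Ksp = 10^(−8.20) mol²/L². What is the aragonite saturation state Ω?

Ω = 1.04

Ksp = 10^(−8.20) = 6.310×10^-9
Ω = [Ca²⁺][CO3²⁻]/Ksp = (2.23×10^-3)(0.00293×10^-3) / 6.310×10^-9 = 1.04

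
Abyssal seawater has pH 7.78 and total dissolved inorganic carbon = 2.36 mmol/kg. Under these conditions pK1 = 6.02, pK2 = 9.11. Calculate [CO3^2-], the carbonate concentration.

α₂ = 1 / (1 + [H⁺]/K2 + [H⁺]²/(K1K2)) = 1 / (1 + 10^+1.33 + 10^-0.43)
   = 1 / (1 + 21.380 + 0.37154) = 1/22.751 = 0.04395
[CO3²⁻] = α₂ × DIC = 0.04395 × 2.36 = 0.104 mmol/kg

[CO3²⁻] = 0.104 mmol/kg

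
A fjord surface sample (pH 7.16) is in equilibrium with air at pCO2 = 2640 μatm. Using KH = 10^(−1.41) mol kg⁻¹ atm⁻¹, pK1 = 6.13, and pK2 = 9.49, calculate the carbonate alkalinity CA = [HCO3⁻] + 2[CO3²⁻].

CA = 1.11 mmol/kg

[CO2*] = KH · pCO2 = 10^(−1.41) × 2640×10^-6 = 1.027×10^-4 mol/kg
α₀ = 1/(1 + K1/[H⁺] + K1K2/[H⁺]²) = 1/(1 + 10^+1.03 + 10^-1.30) = 0.08500
DIC = [CO2*]/α₀ = 1.027×10^-4 / 0.08500 = 1.208 mmol/kg
CA = (α₁ + 2α₂)·DIC = (0.9107 + 2×0.004260) × 1.208 = 1.11 mmol/kg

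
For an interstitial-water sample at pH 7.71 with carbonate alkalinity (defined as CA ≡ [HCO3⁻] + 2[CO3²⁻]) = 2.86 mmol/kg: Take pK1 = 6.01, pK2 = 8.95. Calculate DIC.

CA = [HCO3⁻] + 2[CO3²⁻] = (α₁ + 2α₂)·DIC
At pH 7.71: [H⁺]/K1 = 10^-1.70 = 0.019953, K2/[H⁺] = 10^-1.24 = 0.057544
α₁ = 1/(1 + 0.019953 + 0.057544) = 1/1.0775 = 0.9281; α₂ = α₁·K2/[H⁺] = 0.05341
α₁ + 2α₂ = 1.0349
DIC = CA / (α₁ + 2α₂) = 2.86 / 1.0349 = 2.76 mmol/kg

DIC = 2.76 mmol/kg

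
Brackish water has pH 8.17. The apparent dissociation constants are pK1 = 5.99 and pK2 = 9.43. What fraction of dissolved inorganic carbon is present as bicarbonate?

α₁ = 0.942

α₁ = 1 / (1 + [H⁺]/K1 + K2/[H⁺]) = 1 / (1 + 10^-2.18 + 10^-1.26)
   = 1 / (1 + 0.0066069 + 0.054954) = 1/1.0616 = 0.9420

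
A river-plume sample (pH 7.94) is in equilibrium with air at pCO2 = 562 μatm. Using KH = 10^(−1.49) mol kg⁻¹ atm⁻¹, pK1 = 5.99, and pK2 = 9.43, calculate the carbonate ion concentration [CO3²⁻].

[CO2*] = KH · pCO2 = 10^(−1.49) × 562×10^-6 = 1.819×10^-5 mol/kg
α₀ = 1/(1 + K1/[H⁺] + K1K2/[H⁺]²) = 1/(1 + 10^+1.95 + 10^+0.46) = 0.01075
DIC = [CO2*]/α₀ = 1.819×10^-5 / 0.01075 = 1.691 mmol/kg
[CO3²⁻] = α₂·DIC; α₂ = 0.03101, so [CO3²⁻] = 0.03101 × 1.691 = 0.0524 mmol/kg

[CO3²⁻] = 0.0524 mmol/kg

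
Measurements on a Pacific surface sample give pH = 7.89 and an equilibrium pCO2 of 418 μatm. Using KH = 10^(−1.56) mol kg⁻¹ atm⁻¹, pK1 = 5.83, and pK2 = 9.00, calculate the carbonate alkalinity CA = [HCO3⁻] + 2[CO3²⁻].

CA = 1.53 mmol/kg

[CO2*] = KH · pCO2 = 10^(−1.56) × 418×10^-6 = 1.151×10^-5 mol/kg
α₀ = 1/(1 + K1/[H⁺] + K1K2/[H⁺]²) = 1/(1 + 10^+2.06 + 10^+0.95) = 0.008017
DIC = [CO2*]/α₀ = 1.151×10^-5 / 0.008017 = 1.436 mmol/kg
CA = (α₁ + 2α₂)·DIC = (0.9205 + 2×0.07146) × 1.436 = 1.53 mmol/kg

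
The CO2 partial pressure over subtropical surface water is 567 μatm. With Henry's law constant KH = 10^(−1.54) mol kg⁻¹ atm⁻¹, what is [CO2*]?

KH = 10^(−1.54) = 2.884×10^-2 mol kg⁻¹ atm⁻¹
[CO2*] = KH · pCO2 = 2.884×10^-2 × 567×10^-6 atm = 1.64×10^-5 mol/kg

[CO2*] = 16.4 μmol/kg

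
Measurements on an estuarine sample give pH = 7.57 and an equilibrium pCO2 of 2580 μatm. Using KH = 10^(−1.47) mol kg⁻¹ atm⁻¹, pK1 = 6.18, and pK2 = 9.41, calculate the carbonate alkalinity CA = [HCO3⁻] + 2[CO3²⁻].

CA = 2.21 mmol/kg

[CO2*] = KH · pCO2 = 10^(−1.47) × 2580×10^-6 = 8.742×10^-5 mol/kg
α₀ = 1/(1 + K1/[H⁺] + K1K2/[H⁺]²) = 1/(1 + 10^+1.39 + 10^-0.45) = 0.03861
DIC = [CO2*]/α₀ = 8.742×10^-5 / 0.03861 = 2.264 mmol/kg
CA = (α₁ + 2α₂)·DIC = (0.9477 + 2×0.01370) × 2.264 = 2.21 mmol/kg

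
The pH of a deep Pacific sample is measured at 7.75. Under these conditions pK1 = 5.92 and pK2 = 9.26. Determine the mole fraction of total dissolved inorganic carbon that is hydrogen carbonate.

α₁ = 0.956

α₁ = 1 / (1 + [H⁺]/K1 + K2/[H⁺]) = 1 / (1 + 10^-1.83 + 10^-1.51)
   = 1 / (1 + 0.014791 + 0.030903) = 1/1.0457 = 0.9563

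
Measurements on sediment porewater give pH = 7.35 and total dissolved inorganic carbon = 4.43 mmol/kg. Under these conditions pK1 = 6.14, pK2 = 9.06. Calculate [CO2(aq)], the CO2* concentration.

α₀ = 1 / (1 + K1/[H⁺] + K1K2/[H⁺]²) = 1 / (1 + 10^+1.21 + 10^-0.50)
   = 1 / (1 + 16.218 + 0.31623) = 1/17.534 = 0.05703
[CO2*] = α₀ × DIC = 0.05703 × 4.43 = 0.253 mmol/kg

[CO2*] = 0.253 mmol/kg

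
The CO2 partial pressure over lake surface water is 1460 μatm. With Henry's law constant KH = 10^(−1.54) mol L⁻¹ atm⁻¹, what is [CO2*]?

[CO2*] = 42.1 μmol/L

KH = 10^(−1.54) = 2.884×10^-2 mol L⁻¹ atm⁻¹
[CO2*] = KH · pCO2 = 2.884×10^-2 × 1460×10^-6 atm = 4.21×10^-5 mol/L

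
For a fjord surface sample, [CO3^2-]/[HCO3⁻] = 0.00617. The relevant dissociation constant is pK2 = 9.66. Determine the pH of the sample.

From K2 = [H⁺][CO3^2-]/[HCO3⁻]:  pH = pK2 + log₁₀([CO3^2-]/[HCO3⁻])
log₁₀(0.00617) = -2.210
pH = 9.66 + (-2.210) = 7.45

pH = 7.45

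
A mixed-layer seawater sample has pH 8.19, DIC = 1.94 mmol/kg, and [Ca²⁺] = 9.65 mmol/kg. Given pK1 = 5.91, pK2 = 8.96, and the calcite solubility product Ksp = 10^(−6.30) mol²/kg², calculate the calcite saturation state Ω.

α₂ = 1 / (1 + [H⁺]/K2 + [H⁺]²/(K1K2)) = 1 / (1 + 10^+0.77 + 10^-1.51)
   = 1 / (1 + 5.8884 + 0.030903) = 1/6.9193 = 0.1445
[CO3²⁻] = α₂ × DIC = 0.1445 × 1.94 = 0.2804 mmol/kg
Ksp = 10^(−6.30) = 5.012×10^-7
Ω = [Ca²⁺][CO3²⁻]/Ksp = (9.65×10^-3)(2.804×10^-4) / 5.012×10^-7 = 5.40

Ω = 5.40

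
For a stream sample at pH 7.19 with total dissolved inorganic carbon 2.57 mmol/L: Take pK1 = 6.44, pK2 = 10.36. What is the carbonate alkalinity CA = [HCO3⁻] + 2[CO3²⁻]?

CA = 2.18 mmol/L

CA = [HCO3⁻] + 2[CO3²⁻] = (α₁ + 2α₂)·DIC
At pH 7.19: [H⁺]/K1 = 10^-0.75 = 0.17783, K2/[H⁺] = 10^-3.17 = 0.00067608
α₁ = 1/(1 + 0.17783 + 0.00067608) = 1/1.1785 = 0.8485; α₂ = α₁·K2/[H⁺] = 0.0005737
α₁ + 2α₂ = 0.8497
CA = 0.8497 × 2.57 = 2.18 mmol/L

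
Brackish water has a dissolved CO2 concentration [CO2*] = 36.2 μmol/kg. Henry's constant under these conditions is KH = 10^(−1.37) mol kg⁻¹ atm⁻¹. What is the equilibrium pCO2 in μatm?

KH = 10^(−1.37) = 4.266×10^-2 mol kg⁻¹ atm⁻¹
pCO2 = [CO2*]/KH = 36.2×10^-6 / 4.266×10^-2 = 8.49×10^-4 atm = 849 μatm

pCO2 = 849 μatm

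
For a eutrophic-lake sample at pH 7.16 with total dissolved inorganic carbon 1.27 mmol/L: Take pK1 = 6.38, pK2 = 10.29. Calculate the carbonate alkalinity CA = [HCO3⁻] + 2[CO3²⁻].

CA = [HCO3⁻] + 2[CO3²⁻] = (α₁ + 2α₂)·DIC
At pH 7.16: [H⁺]/K1 = 10^-0.78 = 0.16596, K2/[H⁺] = 10^-3.13 = 0.00074131
α₁ = 1/(1 + 0.16596 + 0.00074131) = 1/1.1667 = 0.8571; α₂ = α₁·K2/[H⁺] = 0.0006354
α₁ + 2α₂ = 0.8584
CA = 0.8584 × 1.27 = 1.09 mmol/L

CA = 1.09 mmol/L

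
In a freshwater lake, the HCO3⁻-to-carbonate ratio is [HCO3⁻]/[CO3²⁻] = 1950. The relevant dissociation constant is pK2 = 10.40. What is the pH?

From K2 = [H⁺][CO3²⁻]/[HCO3⁻]:  pH = pK2 − log₁₀([HCO3⁻]/[CO3²⁻])
log₁₀(1950) = +3.290
pH = 10.40 − (+3.290) = 7.11

pH = 7.11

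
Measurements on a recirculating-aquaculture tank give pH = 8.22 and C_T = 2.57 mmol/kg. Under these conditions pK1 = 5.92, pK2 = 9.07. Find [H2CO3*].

α₀ = 1 / (1 + K1/[H⁺] + K1K2/[H⁺]²) = 1 / (1 + 10^+2.30 + 10^+1.45)
   = 1 / (1 + 199.53 + 28.184) = 1/228.71 = 0.004372
[CO2*] = α₀ × DIC = 0.004372 × 2.57 = 0.0112 mmol/kg = 11.2 μmol/kg

[CO2*] = 11.2 μmol/kg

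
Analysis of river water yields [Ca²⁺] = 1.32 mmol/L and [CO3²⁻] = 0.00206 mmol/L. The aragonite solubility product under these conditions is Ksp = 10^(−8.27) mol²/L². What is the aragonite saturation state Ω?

Ksp = 10^(−8.27) = 5.370×10^-9
Ω = [Ca²⁺][CO3²⁻]/Ksp = (1.32×10^-3)(0.00206×10^-3) / 5.370×10^-9 = 0.506

Ω = 0.506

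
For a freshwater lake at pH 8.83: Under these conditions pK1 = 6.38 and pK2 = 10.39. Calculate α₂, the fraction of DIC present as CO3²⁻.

α₂ = 0.0267

α₂ = 1 / (1 + [H⁺]/K2 + [H⁺]²/(K1K2)) = 1 / (1 + 10^+1.56 + 10^-0.89)
   = 1 / (1 + 36.308 + 0.12882) = 1/37.437 = 0.02671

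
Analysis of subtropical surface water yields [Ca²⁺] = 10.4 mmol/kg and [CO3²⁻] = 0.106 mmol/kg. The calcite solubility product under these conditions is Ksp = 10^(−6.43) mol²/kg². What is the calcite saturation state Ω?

Ksp = 10^(−6.43) = 3.715×10^-7
Ω = [Ca²⁺][CO3²⁻]/Ksp = (10.4×10^-3)(0.106×10^-3) / 3.715×10^-7 = 2.97

Ω = 2.97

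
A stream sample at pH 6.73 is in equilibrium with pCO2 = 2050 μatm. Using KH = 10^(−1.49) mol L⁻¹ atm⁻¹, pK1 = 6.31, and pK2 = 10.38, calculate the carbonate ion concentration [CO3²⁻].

[CO2*] = KH · pCO2 = 10^(−1.49) × 2050×10^-6 = 6.634×10^-5 mol/L
α₀ = 1/(1 + K1/[H⁺] + K1K2/[H⁺]²) = 1/(1 + 10^+0.42 + 10^-3.23) = 0.2754
DIC = [CO2*]/α₀ = 6.634×10^-5 / 0.2754 = 0.2409 mmol/L
[CO3²⁻] = α₂·DIC; α₂ = 0.0001622, so [CO3²⁻] = 0.0001622 × 0.2409 = 3.91×10^-5 mmol/L = 0.0391 μmol/L

[CO3²⁻] = 0.0391 μmol/L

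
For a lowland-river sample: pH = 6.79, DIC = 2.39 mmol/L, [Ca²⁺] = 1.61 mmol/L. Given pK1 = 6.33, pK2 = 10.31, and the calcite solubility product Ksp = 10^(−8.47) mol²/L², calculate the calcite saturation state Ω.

Ω = 0.255

α₂ = 1 / (1 + [H⁺]/K2 + [H⁺]²/(K1K2)) = 1 / (1 + 10^+3.52 + 10^+3.06)
   = 1 / (1 + 3311.3 + 1148.2) = 1/4460.5 = 0.0002242
[CO3²⁻] = α₂ × DIC = 0.0002242 × 2.39 = 0.0005358 mmol/L = 0.5358 μmol/L
Ksp = 10^(−8.47) = 3.388×10^-9
Ω = [Ca²⁺][CO3²⁻]/Ksp = (1.61×10^-3)(5.358×10^-7) / 3.388×10^-9 = 0.255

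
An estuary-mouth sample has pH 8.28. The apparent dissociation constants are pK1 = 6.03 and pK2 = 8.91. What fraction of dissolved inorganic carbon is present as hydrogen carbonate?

α₁ = 0.806

α₁ = 1 / (1 + [H⁺]/K1 + K2/[H⁺]) = 1 / (1 + 10^-2.25 + 10^-0.63)
   = 1 / (1 + 0.0056234 + 0.23442) = 1/1.2400 = 0.8064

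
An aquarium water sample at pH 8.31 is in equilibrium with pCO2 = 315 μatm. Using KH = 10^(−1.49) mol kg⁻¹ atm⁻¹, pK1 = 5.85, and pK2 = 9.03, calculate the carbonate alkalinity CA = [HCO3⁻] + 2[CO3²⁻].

[CO2*] = KH · pCO2 = 10^(−1.49) × 315×10^-6 = 1.019×10^-5 mol/kg
α₀ = 1/(1 + K1/[H⁺] + K1K2/[H⁺]²) = 1/(1 + 10^+2.46 + 10^+1.74) = 0.002904
DIC = [CO2*]/α₀ = 1.019×10^-5 / 0.002904 = 3.510 mmol/kg
CA = (α₁ + 2α₂)·DIC = (0.8375 + 2×0.1596) × 3.510 = 4.06 mmol/kg

CA = 4.06 mmol/kg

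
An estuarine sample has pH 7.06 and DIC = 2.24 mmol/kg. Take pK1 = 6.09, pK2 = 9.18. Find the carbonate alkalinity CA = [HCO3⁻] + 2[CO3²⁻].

CA = [HCO3⁻] + 2[CO3²⁻] = (α₁ + 2α₂)·DIC
At pH 7.06: [H⁺]/K1 = 10^-0.97 = 0.10715, K2/[H⁺] = 10^-2.12 = 0.0075858
α₁ = 1/(1 + 0.10715 + 0.0075858) = 1/1.1147 = 0.8971; α₂ = α₁·K2/[H⁺] = 0.006805
α₁ + 2α₂ = 0.9107
CA = 0.9107 × 2.24 = 2.04 mmol/kg

CA = 2.04 mmol/kg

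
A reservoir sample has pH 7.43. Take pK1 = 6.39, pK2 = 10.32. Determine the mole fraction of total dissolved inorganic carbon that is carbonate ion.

α₂ = 1 / (1 + [H⁺]/K2 + [H⁺]²/(K1K2)) = 1 / (1 + 10^+2.89 + 10^+1.85)
   = 1 / (1 + 776.25 + 70.795) = 1/848.04 = 0.001179

α₂ = 0.00118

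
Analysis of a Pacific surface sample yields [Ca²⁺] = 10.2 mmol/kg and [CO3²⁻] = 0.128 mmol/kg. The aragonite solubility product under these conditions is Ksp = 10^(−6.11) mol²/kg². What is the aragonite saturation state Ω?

Ω = 1.68

Ksp = 10^(−6.11) = 7.762×10^-7
Ω = [Ca²⁺][CO3²⁻]/Ksp = (10.2×10^-3)(0.128×10^-3) / 7.762×10^-7 = 1.68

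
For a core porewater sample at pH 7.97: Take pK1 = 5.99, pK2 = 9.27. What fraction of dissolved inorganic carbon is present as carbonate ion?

α₂ = 0.0473

α₂ = 1 / (1 + [H⁺]/K2 + [H⁺]²/(K1K2)) = 1 / (1 + 10^+1.30 + 10^-0.68)
   = 1 / (1 + 19.953 + 0.20893) = 1/21.162 = 0.04726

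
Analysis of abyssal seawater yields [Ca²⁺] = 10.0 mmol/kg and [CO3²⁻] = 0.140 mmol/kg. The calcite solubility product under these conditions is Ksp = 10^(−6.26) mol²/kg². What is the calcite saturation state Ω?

Ω = 2.55

Ksp = 10^(−6.26) = 5.495×10^-7
Ω = [Ca²⁺][CO3²⁻]/Ksp = (10.0×10^-3)(0.140×10^-3) / 5.495×10^-7 = 2.55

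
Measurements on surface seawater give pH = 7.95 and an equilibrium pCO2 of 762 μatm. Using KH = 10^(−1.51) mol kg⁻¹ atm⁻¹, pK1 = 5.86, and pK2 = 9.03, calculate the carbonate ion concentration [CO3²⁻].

[CO3²⁻] = 0.241 mmol/kg

[CO2*] = KH · pCO2 = 10^(−1.51) × 762×10^-6 = 2.355×10^-5 mol/kg
α₀ = 1/(1 + K1/[H⁺] + K1K2/[H⁺]²) = 1/(1 + 10^+2.09 + 10^+1.01) = 0.007448
DIC = [CO2*]/α₀ = 2.355×10^-5 / 0.007448 = 3.162 mmol/kg
[CO3²⁻] = α₂·DIC; α₂ = 0.07622, so [CO3²⁻] = 0.07622 × 3.162 = 0.241 mmol/kg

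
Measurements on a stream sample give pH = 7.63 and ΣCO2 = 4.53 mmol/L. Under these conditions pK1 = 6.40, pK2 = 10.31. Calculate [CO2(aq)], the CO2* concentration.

α₀ = 1 / (1 + K1/[H⁺] + K1K2/[H⁺]²) = 1 / (1 + 10^+1.23 + 10^-1.45)
   = 1 / (1 + 16.982 + 0.035481) = 1/18.018 = 0.05550
[CO2*] = α₀ × DIC = 0.05550 × 4.53 = 0.251 mmol/L

[CO2*] = 0.251 mmol/L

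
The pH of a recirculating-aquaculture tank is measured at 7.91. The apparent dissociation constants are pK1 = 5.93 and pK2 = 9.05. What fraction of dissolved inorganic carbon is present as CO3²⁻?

α₂ = 1 / (1 + [H⁺]/K2 + [H⁺]²/(K1K2)) = 1 / (1 + 10^+1.14 + 10^-0.84)
   = 1 / (1 + 13.804 + 0.14454) = 1/14.948 = 0.06690

α₂ = 0.0669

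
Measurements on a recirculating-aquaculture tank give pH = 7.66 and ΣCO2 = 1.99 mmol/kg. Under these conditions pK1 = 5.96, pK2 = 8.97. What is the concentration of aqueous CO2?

α₀ = 1 / (1 + K1/[H⁺] + K1K2/[H⁺]²) = 1 / (1 + 10^+1.70 + 10^+0.39)
   = 1 / (1 + 50.119 + 2.4547) = 1/53.573 = 0.01867
[CO2*] = α₀ × DIC = 0.01867 × 1.99 = 0.0371 mmol/kg

[CO2*] = 0.0371 mmol/kg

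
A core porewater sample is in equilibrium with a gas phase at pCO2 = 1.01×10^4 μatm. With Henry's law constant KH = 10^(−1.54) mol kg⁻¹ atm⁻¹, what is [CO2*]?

KH = 10^(−1.54) = 2.884×10^-2 mol kg⁻¹ atm⁻¹
[CO2*] = KH · pCO2 = 2.884×10^-2 × 1.01×10^4×10^-6 atm = 2.91×10^-4 mol/kg

[CO2*] = 291 μmol/kg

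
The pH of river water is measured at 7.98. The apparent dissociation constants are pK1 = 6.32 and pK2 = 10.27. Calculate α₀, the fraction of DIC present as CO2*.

α₀ = 0.0213

α₀ = 1 / (1 + K1/[H⁺] + K1K2/[H⁺]²) = 1 / (1 + 10^+1.66 + 10^-0.63)
   = 1 / (1 + 45.709 + 0.23442) = 1/46.943 = 0.02130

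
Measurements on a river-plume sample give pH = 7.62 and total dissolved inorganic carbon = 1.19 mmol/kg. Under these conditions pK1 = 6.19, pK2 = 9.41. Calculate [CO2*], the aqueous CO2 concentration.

[CO2*] = 0.0420 mmol/kg

α₀ = 1 / (1 + K1/[H⁺] + K1K2/[H⁺]²) = 1 / (1 + 10^+1.43 + 10^-0.36)
   = 1 / (1 + 26.915 + 0.43652) = 1/28.352 = 0.03527
[CO2*] = α₀ × DIC = 0.03527 × 1.19 = 0.0420 mmol/kg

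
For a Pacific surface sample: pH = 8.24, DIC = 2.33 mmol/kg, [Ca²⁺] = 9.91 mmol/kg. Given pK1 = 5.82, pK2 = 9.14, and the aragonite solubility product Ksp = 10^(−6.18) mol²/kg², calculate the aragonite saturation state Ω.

α₂ = 1 / (1 + [H⁺]/K2 + [H⁺]²/(K1K2)) = 1 / (1 + 10^+0.90 + 10^-1.52)
   = 1 / (1 + 7.9433 + 0.030200) = 1/8.9735 = 0.1114
[CO3²⁻] = α₂ × DIC = 0.1114 × 2.33 = 0.2597 mmol/kg
Ksp = 10^(−6.18) = 6.607×10^-7
Ω = [Ca²⁺][CO3²⁻]/Ksp = (9.91×10^-3)(2.597×10^-4) / 6.607×10^-7 = 3.89

Ω = 3.89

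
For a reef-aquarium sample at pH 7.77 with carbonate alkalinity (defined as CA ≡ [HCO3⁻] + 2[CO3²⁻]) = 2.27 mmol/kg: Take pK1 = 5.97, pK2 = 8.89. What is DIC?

DIC = 2.15 mmol/kg

CA = [HCO3⁻] + 2[CO3²⁻] = (α₁ + 2α₂)·DIC
At pH 7.77: [H⁺]/K1 = 10^-1.80 = 0.015849, K2/[H⁺] = 10^-1.12 = 0.075858
α₁ = 1/(1 + 0.015849 + 0.075858) = 1/1.0917 = 0.9160; α₂ = α₁·K2/[H⁺] = 0.06949
α₁ + 2α₂ = 1.0550
DIC = CA / (α₁ + 2α₂) = 2.27 / 1.0550 = 2.15 mmol/kg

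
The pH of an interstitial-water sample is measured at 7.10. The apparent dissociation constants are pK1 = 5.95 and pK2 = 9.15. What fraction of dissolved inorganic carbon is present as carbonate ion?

α₂ = 0.00825

α₂ = 1 / (1 + [H⁺]/K2 + [H⁺]²/(K1K2)) = 1 / (1 + 10^+2.05 + 10^+0.90)
   = 1 / (1 + 112.20 + 7.9433) = 1/121.15 = 0.008255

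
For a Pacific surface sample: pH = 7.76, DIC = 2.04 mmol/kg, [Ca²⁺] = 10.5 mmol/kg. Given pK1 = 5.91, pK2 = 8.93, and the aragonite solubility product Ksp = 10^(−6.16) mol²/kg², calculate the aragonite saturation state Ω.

Ω = 1.94

α₂ = 1 / (1 + [H⁺]/K2 + [H⁺]²/(K1K2)) = 1 / (1 + 10^+1.17 + 10^-0.68)
   = 1 / (1 + 14.791 + 0.20893) = 1/16.000 = 0.06250
[CO3²⁻] = α₂ × DIC = 0.06250 × 2.04 = 0.1275 mmol/kg
Ksp = 10^(−6.16) = 6.918×10^-7
Ω = [Ca²⁺][CO3²⁻]/Ksp = (10.5×10^-3)(1.275×10^-4) / 6.918×10^-7 = 1.94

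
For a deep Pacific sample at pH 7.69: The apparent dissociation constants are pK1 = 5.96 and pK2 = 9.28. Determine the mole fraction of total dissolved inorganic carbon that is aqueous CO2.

α₀ = 0.0178

α₀ = 1 / (1 + K1/[H⁺] + K1K2/[H⁺]²) = 1 / (1 + 10^+1.73 + 10^+0.14)
   = 1 / (1 + 53.703 + 1.3804) = 1/56.084 = 0.01783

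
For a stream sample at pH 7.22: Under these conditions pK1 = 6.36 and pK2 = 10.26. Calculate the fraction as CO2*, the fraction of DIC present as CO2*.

α₀ = 0.121

α₀ = 1 / (1 + K1/[H⁺] + K1K2/[H⁺]²) = 1 / (1 + 10^+0.86 + 10^-2.18)
   = 1 / (1 + 7.2444 + 0.0066069) = 1/8.2510 = 0.1212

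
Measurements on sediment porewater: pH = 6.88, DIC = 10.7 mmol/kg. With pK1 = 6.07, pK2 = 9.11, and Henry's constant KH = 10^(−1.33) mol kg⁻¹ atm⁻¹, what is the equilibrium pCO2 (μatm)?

pCO2 = 3.05×10^4 μatm

α₀ = 1 / (1 + K1/[H⁺] + K1K2/[H⁺]²) = 1 / (1 + 10^+0.81 + 10^-1.42)
   = 1 / (1 + 6.4565 + 0.038019) = 1/7.4946 = 0.1334
[CO2*] = α₀ × DIC = 0.1334 × 10.7 = 1.428 mmol/kg
pCO2 = [CO2*]/KH = 1.428×10^-3 / 4.677×10^-2 = 3.05×10^4 μatm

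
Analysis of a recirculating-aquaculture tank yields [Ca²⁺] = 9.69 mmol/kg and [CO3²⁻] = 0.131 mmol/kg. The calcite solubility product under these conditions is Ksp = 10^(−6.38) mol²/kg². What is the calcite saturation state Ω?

Ksp = 10^(−6.38) = 4.169×10^-7
Ω = [Ca²⁺][CO3²⁻]/Ksp = (9.69×10^-3)(0.131×10^-3) / 4.169×10^-7 = 3.05

Ω = 3.05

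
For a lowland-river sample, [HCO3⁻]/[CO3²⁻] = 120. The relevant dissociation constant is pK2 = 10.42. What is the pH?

pH = 8.34

From K2 = [H⁺][CO3²⁻]/[HCO3⁻]:  pH = pK2 − log₁₀([HCO3⁻]/[CO3²⁻])
log₁₀(120) = +2.079
pH = 10.42 − (+2.079) = 8.34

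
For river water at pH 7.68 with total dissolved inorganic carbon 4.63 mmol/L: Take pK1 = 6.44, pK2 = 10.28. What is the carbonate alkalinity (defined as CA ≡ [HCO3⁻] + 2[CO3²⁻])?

CA = [HCO3⁻] + 2[CO3²⁻] = (α₁ + 2α₂)·DIC
At pH 7.68: [H⁺]/K1 = 10^-1.24 = 0.057544, K2/[H⁺] = 10^-2.60 = 0.0025119
α₁ = 1/(1 + 0.057544 + 0.0025119) = 1/1.0601 = 0.9433; α₂ = α₁·K2/[H⁺] = 0.002370
α₁ + 2α₂ = 0.9481
CA = 0.9481 × 4.63 = 4.39 mmol/L

CA = 4.39 mmol/L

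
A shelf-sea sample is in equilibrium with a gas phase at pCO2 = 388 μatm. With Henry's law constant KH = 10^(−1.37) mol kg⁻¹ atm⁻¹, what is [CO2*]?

[CO2*] = 16.6 μmol/kg

KH = 10^(−1.37) = 4.266×10^-2 mol kg⁻¹ atm⁻¹
[CO2*] = KH · pCO2 = 4.266×10^-2 × 388×10^-6 atm = 1.66×10^-5 mol/kg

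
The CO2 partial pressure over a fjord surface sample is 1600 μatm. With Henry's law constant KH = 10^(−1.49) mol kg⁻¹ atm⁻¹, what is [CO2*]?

[CO2*] = 51.8 μmol/kg

KH = 10^(−1.49) = 3.236×10^-2 mol kg⁻¹ atm⁻¹
[CO2*] = KH · pCO2 = 3.236×10^-2 × 1600×10^-6 atm = 5.18×10^-5 mol/kg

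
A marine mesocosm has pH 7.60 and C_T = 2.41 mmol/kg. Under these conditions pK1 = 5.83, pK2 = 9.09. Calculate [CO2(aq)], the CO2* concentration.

α₀ = 1 / (1 + K1/[H⁺] + K1K2/[H⁺]²) = 1 / (1 + 10^+1.77 + 10^+0.28)
   = 1 / (1 + 58.884 + 1.9055) = 1/61.790 = 0.01618
[CO2*] = α₀ × DIC = 0.01618 × 2.41 = 0.0390 mmol/kg

[CO2*] = 0.0390 mmol/kg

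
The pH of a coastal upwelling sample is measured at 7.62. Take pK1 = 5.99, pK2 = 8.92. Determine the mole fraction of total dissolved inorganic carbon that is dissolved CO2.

α₀ = 1 / (1 + K1/[H⁺] + K1K2/[H⁺]²) = 1 / (1 + 10^+1.63 + 10^+0.33)
   = 1 / (1 + 42.658 + 2.1380) = 1/45.796 = 0.02184

α₀ = 0.0218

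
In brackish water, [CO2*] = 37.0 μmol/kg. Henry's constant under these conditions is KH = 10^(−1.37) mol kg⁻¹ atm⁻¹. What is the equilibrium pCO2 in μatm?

pCO2 = 867 μatm

KH = 10^(−1.37) = 4.266×10^-2 mol kg⁻¹ atm⁻¹
pCO2 = [CO2*]/KH = 37.0×10^-6 / 4.266×10^-2 = 8.67×10^-4 atm = 867 μatm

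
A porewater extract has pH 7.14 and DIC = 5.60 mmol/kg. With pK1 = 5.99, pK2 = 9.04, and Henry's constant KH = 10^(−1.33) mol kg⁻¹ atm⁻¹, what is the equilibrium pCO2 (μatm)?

α₀ = 1 / (1 + K1/[H⁺] + K1K2/[H⁺]²) = 1 / (1 + 10^+1.15 + 10^-0.75)
   = 1 / (1 + 14.125 + 0.17783) = 1/15.303 = 0.06535
[CO2*] = α₀ × DIC = 0.06535 × 5.60 = 0.3659 mmol/kg
pCO2 = [CO2*]/KH = 3.659×10^-4 / 4.677×10^-2 = 7820 μatm

pCO2 = 7820 μatm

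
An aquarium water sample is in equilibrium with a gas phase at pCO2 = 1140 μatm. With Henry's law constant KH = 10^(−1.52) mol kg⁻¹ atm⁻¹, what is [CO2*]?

KH = 10^(−1.52) = 3.020×10^-2 mol kg⁻¹ atm⁻¹
[CO2*] = KH · pCO2 = 3.020×10^-2 × 1140×10^-6 atm = 3.44×10^-5 mol/kg

[CO2*] = 34.4 μmol/kg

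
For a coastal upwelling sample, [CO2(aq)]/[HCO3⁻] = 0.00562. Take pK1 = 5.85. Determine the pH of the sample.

From K1 = [H⁺][HCO3⁻]/[CO2(aq)]:  pH = pK1 − log₁₀([CO2(aq)]/[HCO3⁻])
log₁₀(0.00562) = -2.250
pH = 5.85 − (-2.250) = 8.10

pH = 8.10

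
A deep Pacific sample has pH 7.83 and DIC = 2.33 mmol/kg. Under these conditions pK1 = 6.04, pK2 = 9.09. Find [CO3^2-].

[CO3²⁻] = 0.120 mmol/kg

α₂ = 1 / (1 + [H⁺]/K2 + [H⁺]²/(K1K2)) = 1 / (1 + 10^+1.26 + 10^-0.53)
   = 1 / (1 + 18.197 + 0.29512) = 1/19.492 = 0.05130
[CO3²⁻] = α₂ × DIC = 0.05130 × 2.33 = 0.120 mmol/kg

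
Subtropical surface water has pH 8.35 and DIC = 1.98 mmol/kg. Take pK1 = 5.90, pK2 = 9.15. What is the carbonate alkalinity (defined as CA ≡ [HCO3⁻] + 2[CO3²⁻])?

CA = [HCO3⁻] + 2[CO3²⁻] = (α₁ + 2α₂)·DIC
At pH 8.35: [H⁺]/K1 = 10^-2.45 = 0.0035481, K2/[H⁺] = 10^-0.80 = 0.15849
α₁ = 1/(1 + 0.0035481 + 0.15849) = 1/1.1620 = 0.8606; α₂ = α₁·K2/[H⁺] = 0.1364
α₁ + 2α₂ = 1.1333
CA = 1.1333 × 1.98 = 2.24 mmol/kg

CA = 2.24 mmol/kg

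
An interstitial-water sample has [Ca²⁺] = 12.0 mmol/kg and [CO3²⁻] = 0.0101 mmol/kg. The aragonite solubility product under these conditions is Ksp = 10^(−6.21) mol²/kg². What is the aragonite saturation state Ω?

Ω = 0.197

Ksp = 10^(−6.21) = 6.166×10^-7
Ω = [Ca²⁺][CO3²⁻]/Ksp = (12.0×10^-3)(0.0101×10^-3) / 6.166×10^-7 = 0.197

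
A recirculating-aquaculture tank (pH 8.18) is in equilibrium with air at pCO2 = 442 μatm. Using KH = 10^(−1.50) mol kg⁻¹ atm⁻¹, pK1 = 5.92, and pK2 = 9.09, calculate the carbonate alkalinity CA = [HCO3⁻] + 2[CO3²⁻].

[CO2*] = KH · pCO2 = 10^(−1.50) × 442×10^-6 = 1.398×10^-5 mol/kg
α₀ = 1/(1 + K1/[H⁺] + K1K2/[H⁺]²) = 1/(1 + 10^+2.26 + 10^+1.35) = 0.004870
DIC = [CO2*]/α₀ = 1.398×10^-5 / 0.004870 = 2.870 mmol/kg
CA = (α₁ + 2α₂)·DIC = (0.8861 + 2×0.1090) × 2.870 = 3.17 mmol/kg

CA = 3.17 mmol/kg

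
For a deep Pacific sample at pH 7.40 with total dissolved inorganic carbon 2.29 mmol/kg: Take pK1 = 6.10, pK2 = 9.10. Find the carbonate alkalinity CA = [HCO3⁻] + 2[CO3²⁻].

CA = [HCO3⁻] + 2[CO3²⁻] = (α₁ + 2α₂)·DIC
At pH 7.40: [H⁺]/K1 = 10^-1.30 = 0.050119, K2/[H⁺] = 10^-1.70 = 0.019953
α₁ = 1/(1 + 0.050119 + 0.019953) = 1/1.0701 = 0.9345; α₂ = α₁·K2/[H⁺] = 0.01865
α₁ + 2α₂ = 0.9718
CA = 0.9718 × 2.29 = 2.23 mmol/kg

CA = 2.23 mmol/kg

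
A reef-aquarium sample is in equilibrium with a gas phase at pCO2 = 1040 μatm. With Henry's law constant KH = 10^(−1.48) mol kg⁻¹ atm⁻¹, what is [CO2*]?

[CO2*] = 34.4 μmol/kg

KH = 10^(−1.48) = 3.311×10^-2 mol kg⁻¹ atm⁻¹
[CO2*] = KH · pCO2 = 3.311×10^-2 × 1040×10^-6 atm = 3.44×10^-5 mol/kg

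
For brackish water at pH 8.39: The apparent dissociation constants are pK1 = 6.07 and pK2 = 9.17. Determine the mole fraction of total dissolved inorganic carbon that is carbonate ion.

α₂ = 1 / (1 + [H⁺]/K2 + [H⁺]²/(K1K2)) = 1 / (1 + 10^+0.78 + 10^-1.54)
   = 1 / (1 + 6.0256 + 0.028840) = 1/7.0544 = 0.1418

α₂ = 0.142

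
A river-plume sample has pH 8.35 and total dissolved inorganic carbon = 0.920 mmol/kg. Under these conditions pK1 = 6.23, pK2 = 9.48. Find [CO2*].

[CO2*] = 6.45 μmol/kg

α₀ = 1 / (1 + K1/[H⁺] + K1K2/[H⁺]²) = 1 / (1 + 10^+2.12 + 10^+0.99)
   = 1 / (1 + 131.83 + 9.7724) = 1/142.60 = 0.007013
[CO2*] = α₀ × DIC = 0.007013 × 0.920 = 0.00645 mmol/kg = 6.45 μmol/kg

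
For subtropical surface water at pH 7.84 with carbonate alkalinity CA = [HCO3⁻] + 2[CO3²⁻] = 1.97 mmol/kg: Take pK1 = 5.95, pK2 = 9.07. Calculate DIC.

DIC = 1.89 mmol/kg

CA = [HCO3⁻] + 2[CO3²⁻] = (α₁ + 2α₂)·DIC
At pH 7.84: [H⁺]/K1 = 10^-1.89 = 0.012882, K2/[H⁺] = 10^-1.23 = 0.058884
α₁ = 1/(1 + 0.012882 + 0.058884) = 1/1.0718 = 0.9330; α₂ = α₁·K2/[H⁺] = 0.05494
α₁ + 2α₂ = 1.0429
DIC = CA / (α₁ + 2α₂) = 1.97 / 1.0429 = 1.89 mmol/kg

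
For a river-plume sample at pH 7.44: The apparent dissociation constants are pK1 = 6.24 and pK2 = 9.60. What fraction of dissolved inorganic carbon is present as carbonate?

α₂ = 1 / (1 + [H⁺]/K2 + [H⁺]²/(K1K2)) = 1 / (1 + 10^+2.16 + 10^+0.96)
   = 1 / (1 + 144.54 + 9.1201) = 1/154.66 = 0.006466

α₂ = 0.00647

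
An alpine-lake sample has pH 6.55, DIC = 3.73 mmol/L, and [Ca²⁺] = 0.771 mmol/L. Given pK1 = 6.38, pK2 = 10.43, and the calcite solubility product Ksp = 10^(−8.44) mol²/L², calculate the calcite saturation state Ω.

Ω = 0.0623

α₂ = 1 / (1 + [H⁺]/K2 + [H⁺]²/(K1K2)) = 1 / (1 + 10^+3.88 + 10^+3.71)
   = 1 / (1 + 7585.8 + 5128.6) = 1/1.2715×10^4 = 7.864×10^-5
[CO3²⁻] = α₂ × DIC = 7.864×10^-5 × 3.73 = 0.0002933 mmol/L = 0.2933 μmol/L
Ksp = 10^(−8.44) = 3.631×10^-9
Ω = [Ca²⁺][CO3²⁻]/Ksp = (0.771×10^-3)(2.933×10^-7) / 3.631×10^-9 = 0.0623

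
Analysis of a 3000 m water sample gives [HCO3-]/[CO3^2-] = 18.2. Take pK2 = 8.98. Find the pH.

pH = 7.72

From K2 = [H⁺][CO3^2-]/[HCO3-]:  pH = pK2 − log₁₀([HCO3-]/[CO3^2-])
log₁₀(18.2) = +1.260
pH = 8.98 − (+1.260) = 7.72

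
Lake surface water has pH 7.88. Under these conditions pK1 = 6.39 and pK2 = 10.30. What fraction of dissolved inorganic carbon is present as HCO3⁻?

α₁ = 1 / (1 + [H⁺]/K1 + K2/[H⁺]) = 1 / (1 + 10^-1.49 + 10^-2.42)
   = 1 / (1 + 0.032359 + 0.0038019) = 1/1.0362 = 0.9651

α₁ = 0.965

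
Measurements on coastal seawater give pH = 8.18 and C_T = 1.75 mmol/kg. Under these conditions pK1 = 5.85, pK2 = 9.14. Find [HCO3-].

α₁ = 1 / (1 + [H⁺]/K1 + K2/[H⁺]) = 1 / (1 + 10^-2.33 + 10^-0.96)
   = 1 / (1 + 0.0046774 + 0.10965) = 1/1.1143 = 0.8974
[HCO3⁻] = α₁ × DIC = 0.8974 × 1.75 = 1.57 mmol/kg

[HCO3⁻] = 1.57 mmol/kg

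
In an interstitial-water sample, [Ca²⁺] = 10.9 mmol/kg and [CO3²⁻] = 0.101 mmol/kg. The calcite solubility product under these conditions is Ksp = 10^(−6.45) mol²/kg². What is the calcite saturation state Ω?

Ksp = 10^(−6.45) = 3.548×10^-7
Ω = [Ca²⁺][CO3²⁻]/Ksp = (10.9×10^-3)(0.101×10^-3) / 3.548×10^-7 = 3.10

Ω = 3.10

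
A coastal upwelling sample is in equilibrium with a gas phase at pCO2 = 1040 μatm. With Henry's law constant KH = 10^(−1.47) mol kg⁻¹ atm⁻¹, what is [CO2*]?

KH = 10^(−1.47) = 3.388×10^-2 mol kg⁻¹ atm⁻¹
[CO2*] = KH · pCO2 = 3.388×10^-2 × 1040×10^-6 atm = 3.52×10^-5 mol/kg

[CO2*] = 35.2 μmol/kg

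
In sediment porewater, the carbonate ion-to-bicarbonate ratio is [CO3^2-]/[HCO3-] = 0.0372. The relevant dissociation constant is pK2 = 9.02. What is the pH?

pH = 7.59

From K2 = [H⁺][CO3^2-]/[HCO3-]:  pH = pK2 + log₁₀([CO3^2-]/[HCO3-])
log₁₀(0.0372) = -1.429
pH = 9.02 + (-1.429) = 7.59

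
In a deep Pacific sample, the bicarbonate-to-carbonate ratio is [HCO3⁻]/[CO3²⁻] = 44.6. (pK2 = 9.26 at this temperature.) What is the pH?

From K2 = [H⁺][CO3²⁻]/[HCO3⁻]:  pH = pK2 − log₁₀([HCO3⁻]/[CO3²⁻])
log₁₀(44.6) = +1.649
pH = 9.26 − (+1.649) = 7.61

pH = 7.61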